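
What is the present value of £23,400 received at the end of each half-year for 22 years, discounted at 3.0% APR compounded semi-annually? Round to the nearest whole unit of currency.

Periodic rate i = 0.03/2 = 0.015; n = 22 × 2 = 44 periods.
Annuity factor a(44|0.015) = 32.040622; PV = 23400 × 32.040622 = 749,750.5603

£749,751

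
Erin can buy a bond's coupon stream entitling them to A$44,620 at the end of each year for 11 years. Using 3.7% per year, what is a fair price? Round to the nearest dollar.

A$397,294

PV = PMT · [1 − (1+i)^(−n)] / i = 44620 · 8.903949 = 397,294.2130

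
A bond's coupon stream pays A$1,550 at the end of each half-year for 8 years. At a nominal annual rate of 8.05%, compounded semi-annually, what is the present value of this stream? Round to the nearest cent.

Periodic rate i = 0.0805/2 = 0.04025; n = 8 × 2 = 16 periods.
PV = PMT · [1 − (1+i)^(−n)] / i = 1550 · 11.630835 = 18,027.7950

A$18,027.79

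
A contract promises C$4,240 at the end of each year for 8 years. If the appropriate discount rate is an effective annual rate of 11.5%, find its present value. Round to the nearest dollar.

C$21,436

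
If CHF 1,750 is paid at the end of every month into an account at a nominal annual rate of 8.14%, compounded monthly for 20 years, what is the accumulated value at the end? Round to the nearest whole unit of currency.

Periodic rate i = 0.0814/12 = 0.00678333; n = 20 × 12 = 240 periods.
Accumulation factor s(240|0.00678333) = 599.374218; FV = 1750 × 599.374218 = 1,048,904.8808

CHF 1,048,905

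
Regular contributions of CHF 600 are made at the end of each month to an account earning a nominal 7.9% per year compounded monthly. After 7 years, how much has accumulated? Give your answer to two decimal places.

CHF 67,015.85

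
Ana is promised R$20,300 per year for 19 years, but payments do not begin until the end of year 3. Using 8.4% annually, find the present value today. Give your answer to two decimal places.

R$161,241.58

Value one period before first payment (t=2): 20300 × [1 − (1+0.084)^(−19)] / 0.084 = 20300 × 9.333393 = 189,467.8822
PV₀ = 189,467.8822 / (1+0.084)^2 = 189,467.8822 / 1.175056 = 161,241.5767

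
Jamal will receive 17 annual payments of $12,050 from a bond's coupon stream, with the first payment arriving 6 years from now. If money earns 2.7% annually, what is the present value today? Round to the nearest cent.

PV at t=5 (ordinary 17-year annuity): 12050 × a(17|0.027) = 12050 × 13.489868 = 162,552.9138
PV₀ = 162,552.9138 / (1+0.027)^5 = 162,552.9138 / 1.142490 = 142,279.5690

$142,279.57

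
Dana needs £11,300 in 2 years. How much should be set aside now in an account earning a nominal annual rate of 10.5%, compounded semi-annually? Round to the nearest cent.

With 2 periods per year: i = 0.0525, n = 4.
PV = FV·(1+i)^(−n) = 11,300 × 0.814914 = 9,208.5240

£9,208.52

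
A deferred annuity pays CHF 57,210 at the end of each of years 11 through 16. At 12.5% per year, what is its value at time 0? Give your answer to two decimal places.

CHF 71,418.90

PV at t=10 (ordinary 6-year annuity): 57210 × a(6|0.125) = 57210 × 4.053839 = 231,920.1021
PV₀ = 231,920.1021 / (1+0.125)^10 = 231,920.1021 / 3.247321 = 71,418.9020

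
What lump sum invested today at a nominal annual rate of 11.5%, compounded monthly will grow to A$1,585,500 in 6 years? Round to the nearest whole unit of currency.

A$797,866

i = 0.115/12 = 0.00958333 per month; n = 6·12 = 72.
PV = 1,585,500 / (1 + 0.00958333)^72 = 1,585,500 / 1.987176 = 797,865.7669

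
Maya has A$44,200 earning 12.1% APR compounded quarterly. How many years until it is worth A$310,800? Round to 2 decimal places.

Periodic rate i = 0.121/4 = 0.03025.
(1+i)^n = 310800/44200 = 7.03167, so n = ln 7.03167 / ln 1.03025 = 65.4472 quarters
= 65.4472/4 years

16.36 years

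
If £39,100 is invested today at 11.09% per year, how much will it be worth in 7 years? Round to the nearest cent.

£81,639.72

FV = PV·(1+i)^n = 39,100 × 2.087972 = 81,639.7234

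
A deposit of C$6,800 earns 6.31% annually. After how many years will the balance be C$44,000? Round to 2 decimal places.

n = ln(44000/6800) / ln(1+0.0631) = ln(6.47059) / 0.061189 = 30.5163 years

30.52 years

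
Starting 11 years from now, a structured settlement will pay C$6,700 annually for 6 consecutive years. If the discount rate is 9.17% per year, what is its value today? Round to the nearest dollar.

C$12,436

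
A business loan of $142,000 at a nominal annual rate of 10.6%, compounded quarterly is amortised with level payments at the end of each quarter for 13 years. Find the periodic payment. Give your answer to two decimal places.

$5,062.19

With 4 periods per year: i = 0.0265, n = 52.
PMT = 142000 / ( [1 − (1+0.0265)^(−52)] / 0.0265 ) = 142000 / 28.051096 = 5,062.1907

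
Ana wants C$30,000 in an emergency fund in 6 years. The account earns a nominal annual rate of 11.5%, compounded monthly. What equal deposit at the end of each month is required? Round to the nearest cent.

C$291.23

i = 0.115/12 = 0.00958333 per month; n = 6·12 = 72.
FV-annuity factor = 103.009708; PMT = 30000 / 103.009708 = 291.2347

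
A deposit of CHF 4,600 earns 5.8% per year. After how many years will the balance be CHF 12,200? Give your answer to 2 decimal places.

17.30 years

(1+i)^n = 12200/4600 = 2.65217, so n = ln 2.65217 / ln 1.058 = 17.3000 years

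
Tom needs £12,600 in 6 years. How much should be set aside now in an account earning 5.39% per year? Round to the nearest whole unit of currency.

PV = FV·(1+i)^(−n) = 12,600 × 0.729800 = 9,195.4739

£9,195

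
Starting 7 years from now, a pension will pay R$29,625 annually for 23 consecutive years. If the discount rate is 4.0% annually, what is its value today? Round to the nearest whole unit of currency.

PV at t=6 (ordinary 23-year annuity): 29625 × a(23|0.04) = 29625 × 14.856842 = 440,133.9344
Discount back 6 years: 440,133.9344 × (1+0.04)^(−6) = 440,133.9344 × 0.790315 = 347,844.2416

R$347,844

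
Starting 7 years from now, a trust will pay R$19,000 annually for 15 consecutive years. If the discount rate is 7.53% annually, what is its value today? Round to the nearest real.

R$108,289

Value one period before first payment (t=6): 19000 × [1 − (1+0.0753)^(−15)] / 0.0753 = 19000 × 8.810698 = 167,403.2644
Discount back 6 years: 167,403.2644 × (1+0.0753)^(−6) = 167,403.2644 × 0.646878 = 108,289.4250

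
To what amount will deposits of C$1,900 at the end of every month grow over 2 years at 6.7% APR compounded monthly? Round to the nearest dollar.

C$48,651

With 12 periods per year: i = 0.00558333, n = 24.
FV = 1900 × [(1+0.00558333)^24 − 1] / 0.00558333 = 1900 × 25.605987 = 48,651.3751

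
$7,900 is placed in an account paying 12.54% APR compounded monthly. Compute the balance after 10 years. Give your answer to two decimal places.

i = 0.1254/12 = 0.01045 per month; n = 10·12 = 120.
FV = 7,900 × (1 + 0.01045)^120 = 27,504.6726

$27,504.67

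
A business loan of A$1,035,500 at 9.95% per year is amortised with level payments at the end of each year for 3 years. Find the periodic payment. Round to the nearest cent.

A$416,023.40

PMT = 1.0355e+06 / ( [1 − (1+0.0995)^(−3)] / 0.0995 ) = 1.0355e+06 / 2.489043 = 416,023.4003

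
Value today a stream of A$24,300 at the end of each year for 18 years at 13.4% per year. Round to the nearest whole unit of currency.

A$162,487

PV = 24300 × [1 − (1+0.134)^(−18)] / 0.134 = 24300 × 6.686689 = 162,486.5488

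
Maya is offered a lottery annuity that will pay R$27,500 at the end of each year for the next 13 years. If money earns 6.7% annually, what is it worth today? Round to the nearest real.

R$233,795

PV = 27500 × [1 − (1+0.067)^(−13)] / 0.067 = 27500 × 8.501636 = 233,794.9965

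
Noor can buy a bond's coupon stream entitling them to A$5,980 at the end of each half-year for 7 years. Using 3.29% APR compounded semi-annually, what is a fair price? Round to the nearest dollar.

A$74,237

Periodic rate i = 0.0329/2 = 0.01645; n = 7 × 2 = 14 periods.
PV = PMT · [1 − (1+i)^(−n)] / i = 5980 · 12.414289 = 74,237.4496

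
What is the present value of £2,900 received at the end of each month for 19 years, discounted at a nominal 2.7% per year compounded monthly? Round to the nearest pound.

With 12 periods per year: i = 0.00225, n = 228.
Annuity factor a(228|0.00225) = 178.203602; PV = 2900 × 178.203602 = 516,790.4445

£516,790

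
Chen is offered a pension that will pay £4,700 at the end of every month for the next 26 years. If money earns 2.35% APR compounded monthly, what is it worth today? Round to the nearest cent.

£1,096,482.70

Periodic rate i = 0.0235/12 = 0.00195833; n = 26 × 12 = 312 periods.
PV = 4700 × [1 − (1+0.00195833)^(−312)] / 0.00195833 = 4700 × 233.294191 = 1,096,482.6974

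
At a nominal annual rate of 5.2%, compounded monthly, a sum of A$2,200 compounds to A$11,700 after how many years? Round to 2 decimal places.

Periodic rate i = 0.052/12 = 0.00433333.
n = ln(11700/2200) / ln(1+0.00433333) = ln(5.31818) / 0.004324 = 386.4807 months
= 386.4807/12 years

32.21 years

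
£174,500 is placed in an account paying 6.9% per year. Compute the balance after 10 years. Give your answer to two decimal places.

£340,073.26

FV = 174,500 × (1 + 0.069)^10 = 340,073.2590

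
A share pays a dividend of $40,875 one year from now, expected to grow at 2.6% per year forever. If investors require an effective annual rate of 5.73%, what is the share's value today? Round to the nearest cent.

$1,305,910.54

PV = D₁/(r − g) = 40875/(0.0573 − 0.026) = 1,305,910.5431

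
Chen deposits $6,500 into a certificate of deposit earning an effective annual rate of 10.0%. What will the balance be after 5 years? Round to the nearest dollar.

$10,468

FV = PV·(1+i)^n = 6,500 × 1.610510 = 10,468.3150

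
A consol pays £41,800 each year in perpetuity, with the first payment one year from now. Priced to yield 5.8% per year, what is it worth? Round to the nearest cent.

£720,689.66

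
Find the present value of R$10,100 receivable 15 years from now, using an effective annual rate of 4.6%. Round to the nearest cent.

R$5,144.53

PV = FV·(1+i)^(−n) = 10,100 × 0.509360 = 5,144.5348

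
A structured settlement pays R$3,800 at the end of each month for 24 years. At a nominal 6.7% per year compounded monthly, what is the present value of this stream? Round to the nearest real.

R$543,671

With 12 periods per year: i = 0.00558333, n = 288.
Annuity factor a(288|0.00558333) = 143.071244; PV = 3800 × 143.071244 = 543,670.7270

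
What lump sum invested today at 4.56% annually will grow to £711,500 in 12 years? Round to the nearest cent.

£416,665.95

PV = FV·(1+i)^(−n) = 711,500 × 0.585616 = 416,665.9483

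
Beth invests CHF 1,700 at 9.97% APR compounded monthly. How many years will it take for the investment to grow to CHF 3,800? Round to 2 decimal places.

8.10 years

Periodic rate i = 0.0997/12 = 0.00830833.
n = ln(3800/1700) / ln(1+0.00830833) = ln(2.23529) / 0.008274 = 97.2168 months
= 97.2168/12 years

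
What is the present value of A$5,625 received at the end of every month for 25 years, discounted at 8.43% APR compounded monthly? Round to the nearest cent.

A$702,672.38

With 12 periods per year: i = 0.007025, n = 300.
Annuity factor a(300|0.007025) = 124.919533; PV = 5625 × 124.919533 = 702,672.3752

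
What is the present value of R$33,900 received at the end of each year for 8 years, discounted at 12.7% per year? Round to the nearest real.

PV = 33900 × [1 − (1+0.127)^(−8)] / 0.127 = 33900 × 4.848461 = 164,362.8433

R$164,363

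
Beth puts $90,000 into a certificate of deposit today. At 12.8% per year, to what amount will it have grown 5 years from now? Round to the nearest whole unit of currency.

FV = PV·(1+i)^n = 90,000 × 1.826188 = 164,356.9251

$164,357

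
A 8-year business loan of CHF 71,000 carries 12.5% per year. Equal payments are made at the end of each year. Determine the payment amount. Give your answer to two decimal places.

CHF 14,543.09

PMT = 71000 / ( [1 − (1+0.125)^(−8)] / 0.125 ) = 71000 / 4.882045 = 14,543.0852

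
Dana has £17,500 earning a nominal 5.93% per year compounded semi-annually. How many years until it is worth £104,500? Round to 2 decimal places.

30.58 years

Periodic rate i = 0.0593/2 = 0.02965.
(1+i)^n = 104500/17500 = 5.97143, so n = ln 5.97143 / ln 1.02965 = 61.1585 half-years
= 61.1585/2 years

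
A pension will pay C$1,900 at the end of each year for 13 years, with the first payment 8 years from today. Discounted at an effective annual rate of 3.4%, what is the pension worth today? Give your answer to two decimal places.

PV at t=7 (ordinary 13-year annuity): 1900 × a(13|0.034) = 1900 × 10.367944 = 19,699.0940
PV₀ = 19,699.0940 / (1+0.034)^7 = 19,699.0940 / 1.263699 = 15,588.4337

C$15,588.43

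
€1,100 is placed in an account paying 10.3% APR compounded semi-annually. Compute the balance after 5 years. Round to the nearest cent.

i = 0.103/2 = 0.0515 per half-year; n = 5·2 = 10.
FV = PV·(1+i)^n = 1,100 × 1.652315 = 1,817.5462

€1,817.55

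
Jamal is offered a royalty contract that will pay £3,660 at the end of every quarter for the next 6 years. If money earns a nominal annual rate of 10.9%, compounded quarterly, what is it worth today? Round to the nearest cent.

£63,860.96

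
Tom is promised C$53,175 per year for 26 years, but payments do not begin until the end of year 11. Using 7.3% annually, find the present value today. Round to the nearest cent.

Value one period before first payment (t=10): 53175 × [1 − (1+0.073)^(−26)] / 0.073 = 53175 × 11.505399 = 611,799.6010
PV₀ = 611,799.6010 / (1+0.073)^10 = 611,799.6010 / 2.023006 = 302,421.0171

C$302,421.02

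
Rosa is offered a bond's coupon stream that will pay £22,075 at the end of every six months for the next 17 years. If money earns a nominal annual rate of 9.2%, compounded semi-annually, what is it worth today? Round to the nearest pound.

£375,884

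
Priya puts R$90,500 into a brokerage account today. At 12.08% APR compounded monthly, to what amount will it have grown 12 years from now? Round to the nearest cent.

R$382,872.54

Periodic rate i = 0.1208/12 = 0.0100667; n = 12 × 12 = 144 periods.
FV = PV·(1+i)^n = 90,500 × 4.230636 = 382,872.5363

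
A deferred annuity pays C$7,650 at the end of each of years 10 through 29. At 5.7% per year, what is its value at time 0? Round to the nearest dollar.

C$54,600

Value one period before first payment (t=9): 7650 × [1 − (1+0.057)^(−20)] / 0.057 = 7650 × 11.754568 = 89,922.4483
Discount back 9 years: 89,922.4483 × (1+0.057)^(−9) = 89,922.4483 × 0.607191 = 54,600.0747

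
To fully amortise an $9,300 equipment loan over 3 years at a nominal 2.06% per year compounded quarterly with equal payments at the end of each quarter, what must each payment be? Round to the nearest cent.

$801.19

Periodic rate i = 0.0206/4 = 0.00515; n = 3 × 4 = 12 periods.
PMT = 9300 / ( [1 − (1+0.00515)^(−12)] / 0.00515 ) = 9300 / 11.607771 = 801.1874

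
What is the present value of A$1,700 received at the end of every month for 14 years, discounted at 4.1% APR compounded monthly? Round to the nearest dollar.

A$217,027

With 12 periods per year: i = 0.00341667, n = 168.
PV = PMT · [1 − (1+i)^(−n)] / i = 1700 · 127.662673 = 217,026.5439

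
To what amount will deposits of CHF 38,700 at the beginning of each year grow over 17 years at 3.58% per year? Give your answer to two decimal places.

CHF 916,371.70

FV = 38700 × [(1+0.0358)^17 − 1] / 0.0358 × (1+i) = 38700 × 23.678855 = 916,371.6975
(Beginning-of-period payments → annuity-due factor ×(1+i).)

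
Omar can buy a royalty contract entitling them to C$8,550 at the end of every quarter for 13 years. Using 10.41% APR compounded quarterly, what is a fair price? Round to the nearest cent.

C$242,160.37

i = 0.1041/4 = 0.026025 per quarter; n = 13·4 = 52.
PV = 8550 × [1 − (1+0.026025)^(−52)] / 0.026025 = 8550 × 28.322851 = 242,160.3732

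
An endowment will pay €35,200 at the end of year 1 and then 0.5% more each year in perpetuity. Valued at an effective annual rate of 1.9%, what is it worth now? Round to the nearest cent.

€2,514,285.71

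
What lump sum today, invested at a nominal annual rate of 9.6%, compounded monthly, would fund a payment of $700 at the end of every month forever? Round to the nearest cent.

Periodic rate i = 0.096/12 = 0.008.
PV = C/r = 700/0.008 = 87,500.0000

$87,500.00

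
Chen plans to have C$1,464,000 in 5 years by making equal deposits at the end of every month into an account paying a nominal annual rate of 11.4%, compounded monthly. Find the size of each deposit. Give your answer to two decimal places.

Periodic rate i = 0.114/12 = 0.0095; n = 5 × 12 = 60 periods.
PMT = 1.464e+06 / ( [(1+0.0095)^60 − 1] / 0.0095 ) = 1.464e+06 / 80.370102 = 18,215.7290

C$18,215.73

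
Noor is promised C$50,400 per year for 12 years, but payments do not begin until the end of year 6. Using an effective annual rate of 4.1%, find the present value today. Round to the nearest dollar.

C$384,679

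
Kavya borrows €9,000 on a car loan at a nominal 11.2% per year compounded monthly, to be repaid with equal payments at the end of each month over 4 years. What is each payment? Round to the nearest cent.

€233.48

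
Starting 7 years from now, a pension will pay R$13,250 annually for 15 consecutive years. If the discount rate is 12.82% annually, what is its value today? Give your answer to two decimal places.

PV at t=6 (ordinary 15-year annuity): 13250 × a(15|0.1282) = 13250 × 6.522931 = 86,428.8323
PV₀ = 86,428.8323 / (1+0.1282)^6 = 86,428.8323 / 2.062133 = 41,912.3559

R$41,912.36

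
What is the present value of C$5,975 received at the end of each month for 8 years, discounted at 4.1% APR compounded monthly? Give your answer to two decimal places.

C$488,319.22

i = 0.041/12 = 0.00341667 per month; n = 8·12 = 96.
PV = 5975 × [1 − (1+0.00341667)^(−96)] / 0.00341667 = 5975 × 81.727066 = 488,319.2179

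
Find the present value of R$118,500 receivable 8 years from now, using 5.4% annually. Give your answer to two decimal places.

R$77,802.48

PV = FV·(1+i)^(−n) = 118,500 × 0.656561 = 77,802.4841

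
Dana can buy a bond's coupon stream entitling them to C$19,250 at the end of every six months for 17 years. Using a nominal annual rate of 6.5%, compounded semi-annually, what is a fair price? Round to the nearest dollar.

C$392,650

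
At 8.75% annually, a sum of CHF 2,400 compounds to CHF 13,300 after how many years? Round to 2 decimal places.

20.41 years

n = ln(13300/2400) / ln(1+0.0875) = ln(5.54167) / 0.083881 = 20.4133 years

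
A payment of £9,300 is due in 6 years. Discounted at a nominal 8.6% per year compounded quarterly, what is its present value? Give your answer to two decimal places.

Periodic rate i = 0.086/4 = 0.0215; n = 6 × 4 = 24 periods.
PV = FV·(1+i)^(−n) = 9,300 × 0.600177 = 5,581.6429

£5,581.64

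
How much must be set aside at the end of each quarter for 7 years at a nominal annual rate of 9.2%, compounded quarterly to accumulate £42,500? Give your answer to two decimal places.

i = 0.092/4 = 0.023 per quarter; n = 7·4 = 28.
PMT = 42500 / ( [(1+0.023)^28 − 1] / 0.023 ) = 42500 / 38.706237 = 1,098.0142

£1,098.01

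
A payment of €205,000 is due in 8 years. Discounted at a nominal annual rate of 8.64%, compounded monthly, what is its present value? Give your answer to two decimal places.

With 12 periods per year: i = 0.0072, n = 96.
PV = FV·(1+i)^(−n) = 205,000 × 0.502217 = 102,954.4255

€102,954.43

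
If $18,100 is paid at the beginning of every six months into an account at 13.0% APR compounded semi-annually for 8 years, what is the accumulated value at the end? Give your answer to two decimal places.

$515,723.68

With 2 periods per year: i = 0.065, n = 16.
Accumulation factor s(16|0.065) × (1+i) = 28.493021; FV = 18100 × 28.493021 = 515,723.6803
(annuity-due: payments at period start, so ×(1+i).)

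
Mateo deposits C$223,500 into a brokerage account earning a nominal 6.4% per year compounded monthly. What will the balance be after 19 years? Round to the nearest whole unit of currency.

C$751,582

Periodic rate i = 0.064/12 = 0.00533333; n = 19 × 12 = 228 periods.
FV = PV·(1+i)^n = 223,500 × 3.362783 = 751,581.9343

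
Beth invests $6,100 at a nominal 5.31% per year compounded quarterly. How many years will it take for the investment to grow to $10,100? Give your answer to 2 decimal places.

Periodic rate i = 0.0531/4 = 0.013275.
n = ln(10100/6100) / ln(1+0.013275) = ln(1.65574) / 0.013188 = 38.2363 quarters
= 38.2363/4 years

9.56 years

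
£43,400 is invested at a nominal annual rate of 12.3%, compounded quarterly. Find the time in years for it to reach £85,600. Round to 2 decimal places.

Periodic rate i = 0.123/4 = 0.03075.
(1+i)^n = 85600/43400 = 1.97235, so n = ln 1.97235 / ln 1.03075 = 22.4265 quarters
= 22.4265/4 years

5.61 years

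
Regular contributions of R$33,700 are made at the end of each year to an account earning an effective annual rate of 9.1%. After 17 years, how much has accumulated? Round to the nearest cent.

FV = PMT · [(1+i)^n − 1] / i = 33700 · 37.314574 = 1,257,501.1563

R$1,257,501.16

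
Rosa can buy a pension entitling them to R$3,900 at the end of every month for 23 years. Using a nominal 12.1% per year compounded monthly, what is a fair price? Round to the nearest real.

R$362,518

Periodic rate i = 0.121/12 = 0.0100833; n = 23 × 12 = 276 periods.
PV = PMT · [1 − (1+i)^(−n)] / i = 3900 · 92.953312 = 362,517.9177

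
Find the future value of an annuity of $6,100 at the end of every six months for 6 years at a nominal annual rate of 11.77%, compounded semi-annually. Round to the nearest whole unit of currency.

With 2 periods per year: i = 0.05885, n = 12.
FV = 6100 × [(1+0.05885)^12 − 1] / 0.05885 = 6100 × 16.757106 = 102,218.3480

$102,218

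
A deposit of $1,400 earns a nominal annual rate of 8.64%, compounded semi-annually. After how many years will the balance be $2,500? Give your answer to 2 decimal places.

6.85 years

Periodic rate i = 0.0864/2 = 0.0432.
n = ln(2500/1400) / ln(1+0.0432) = ln(1.78571) / 0.042293 = 13.7096 half-years
= 13.7096/2 years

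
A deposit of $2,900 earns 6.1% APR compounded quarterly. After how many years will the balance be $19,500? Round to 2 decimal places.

31.48 years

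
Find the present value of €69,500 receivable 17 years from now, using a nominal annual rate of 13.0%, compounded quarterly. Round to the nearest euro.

€7,897

With 4 periods per year: i = 0.0325, n = 68.
PV = 69,500 / (1 + 0.0325)^68 = 69,500 / 8.800840 = 7,896.9739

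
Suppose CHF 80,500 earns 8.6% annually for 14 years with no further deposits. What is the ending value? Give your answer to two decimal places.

CHF 255,513.25

FV = PV·(1+i)^n = 80,500 × 3.174078 = 255,513.2546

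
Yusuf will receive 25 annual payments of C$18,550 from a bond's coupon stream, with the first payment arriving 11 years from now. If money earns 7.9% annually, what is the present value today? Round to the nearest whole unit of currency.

Value one period before first payment (t=10): 18550 × [1 − (1+0.079)^(−25)] / 0.079 = 18550 × 10.766595 = 199,720.3417
Discount back 10 years: 199,720.3417 × (1+0.079)^(−10) = 199,720.3417 × 0.467504 = 93,370.1064

C$93,370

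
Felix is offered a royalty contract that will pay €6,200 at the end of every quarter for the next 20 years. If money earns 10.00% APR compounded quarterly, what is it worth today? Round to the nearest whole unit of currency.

With 4 periods per year: i = 0.025, n = 80.
PV = PMT · [1 − (1+i)^(−n)] / i = 6200 · 34.451817 = 213,601.2668

€213,601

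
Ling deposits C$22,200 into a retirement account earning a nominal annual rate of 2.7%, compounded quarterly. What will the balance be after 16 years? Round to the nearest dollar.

C$34,146

i = 0.027/4 = 0.00675 per quarter; n = 16·4 = 64.
22,200 × (1+0.00675)^64 = 22,200 × 1.538101 = 34,145.8418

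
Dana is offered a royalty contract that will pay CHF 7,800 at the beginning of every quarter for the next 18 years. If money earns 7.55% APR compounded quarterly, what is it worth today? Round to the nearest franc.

CHF 311,492

With 4 periods per year: i = 0.018875, n = 72.
PV = 7800 × [1 − (1+0.018875)^(−72)] / 0.018875 × (1+i) = 7800 × 39.934907 = 311,492.2775
(annuity-due: payments at period start, so ×(1+i).)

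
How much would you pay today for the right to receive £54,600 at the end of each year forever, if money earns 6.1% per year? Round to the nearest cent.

PV = C/r = 54600/0.061 = 895,081.9672

£895,081.97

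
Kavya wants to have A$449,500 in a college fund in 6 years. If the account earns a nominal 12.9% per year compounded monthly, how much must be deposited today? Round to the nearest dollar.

i = 0.129/12 = 0.01075 per month; n = 6·12 = 72.
Discount factor = (1+0.01075)^(−72) = 0.463074; PV = 449,500 × 0.463074 = 208,151.5723

A$208,152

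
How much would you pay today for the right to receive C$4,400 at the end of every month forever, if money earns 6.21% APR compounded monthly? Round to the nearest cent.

C$850,241.55

Periodic rate i = 0.0621/12 = 0.005175.
PV = C/r = 4400/0.005175 = 850,241.5459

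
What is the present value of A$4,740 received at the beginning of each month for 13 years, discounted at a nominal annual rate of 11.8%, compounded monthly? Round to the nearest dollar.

With 12 periods per year: i = 0.00983333, n = 156.
Annuity factor a(156|0.00983333) × (1+i) = 80.379991; PV = 4740 × 80.379991 = 381,001.1587
(annuity-due: payments at period start, so ×(1+i).)

A$381,001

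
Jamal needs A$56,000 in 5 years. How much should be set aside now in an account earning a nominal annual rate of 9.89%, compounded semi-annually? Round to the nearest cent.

Periodic rate i = 0.0989/2 = 0.04945; n = 5 × 2 = 10 periods.
PV = FV·(1+i)^(−n) = 56,000 × 0.617138 = 34,559.7433

A$34,559.74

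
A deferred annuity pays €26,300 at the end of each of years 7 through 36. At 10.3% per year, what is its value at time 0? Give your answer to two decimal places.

€134,307.89

Value one period before first payment (t=6): 26300 × [1 − (1+0.103)^(−30)] / 0.103 = 26300 × 9.195998 = 241,854.7375
Discount back 6 years: 241,854.7375 × (1+0.103)^(−6) = 241,854.7375 × 0.555325 = 134,307.8894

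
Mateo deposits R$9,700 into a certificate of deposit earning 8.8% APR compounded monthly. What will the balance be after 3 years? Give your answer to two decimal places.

R$12,618.48

i = 0.088/12 = 0.00733333 per month; n = 3·12 = 36.
FV = 9,700 × (1 + 0.00733333)^36 = 12,618.4823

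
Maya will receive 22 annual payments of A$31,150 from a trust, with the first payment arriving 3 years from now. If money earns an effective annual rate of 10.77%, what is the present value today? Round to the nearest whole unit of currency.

Value one period before first payment (t=2): 31150 × [1 − (1+0.1077)^(−22)] / 0.1077 = 31150 × 8.306695 = 258,753.5543
PV₀ = 258,753.5543 / (1+0.1077)^2 = 258,753.5543 / 1.226999 = 210,883.2144

A$210,883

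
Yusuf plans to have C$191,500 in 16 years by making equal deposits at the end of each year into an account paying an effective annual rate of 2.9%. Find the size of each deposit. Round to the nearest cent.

FV-annuity factor = 19.998609; PMT = 191500 / 19.998609 = 9,575.6661

C$9,575.67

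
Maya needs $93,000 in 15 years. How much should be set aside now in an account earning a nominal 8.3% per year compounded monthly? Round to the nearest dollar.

i = 0.083/12 = 0.00691667 per month; n = 15·12 = 180.
Discount factor = (1+0.00691667)^(−180) = 0.289178; PV = 93,000 × 0.289178 = 26,893.5200

$26,894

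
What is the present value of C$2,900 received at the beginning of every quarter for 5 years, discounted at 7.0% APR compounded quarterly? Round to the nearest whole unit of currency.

With 4 periods per year: i = 0.0175, n = 20.
PV = PMT · [1 − (1+i)^(−n)] / i × (1+i) = 2900 · 17.046057 = 49,433.5645
(Beginning-of-period payments → annuity-due factor ×(1+i).)

C$49,434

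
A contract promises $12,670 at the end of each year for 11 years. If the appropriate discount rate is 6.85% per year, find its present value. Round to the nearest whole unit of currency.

PV = PMT · [1 − (1+i)^(−n)] / i = 12670 · 7.555022 = 95,722.1289

$95,722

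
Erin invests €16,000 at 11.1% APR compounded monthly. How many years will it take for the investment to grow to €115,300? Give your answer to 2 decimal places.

Periodic rate i = 0.111/12 = 0.00925.
n = ln(115300/16000) / ln(1+0.00925) = ln(7.20625) / 0.009207 = 214.4939 months
= 214.4939/12 years

17.87 years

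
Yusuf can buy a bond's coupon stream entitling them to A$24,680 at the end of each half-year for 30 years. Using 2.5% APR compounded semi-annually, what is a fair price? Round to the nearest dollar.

A$1,037,414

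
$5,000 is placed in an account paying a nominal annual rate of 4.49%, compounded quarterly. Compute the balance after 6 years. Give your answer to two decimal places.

$6,536.08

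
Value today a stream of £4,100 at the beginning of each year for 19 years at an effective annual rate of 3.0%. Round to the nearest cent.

£60,489.40

PV = PMT · [1 − (1+i)^(−n)] / i × (1+i) = 4100 · 14.753513 = 60,489.4036
(Beginning-of-period payments → annuity-due factor ×(1+i).)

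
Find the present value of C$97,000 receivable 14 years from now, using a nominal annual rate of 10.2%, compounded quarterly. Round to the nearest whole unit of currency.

C$23,680

With 4 periods per year: i = 0.0255, n = 56.
PV = FV·(1+i)^(−n) = 97,000 × 0.244120 = 23,679.6081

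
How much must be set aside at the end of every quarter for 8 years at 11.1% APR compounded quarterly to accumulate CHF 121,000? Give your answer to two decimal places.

CHF 2,396.61

Periodic rate i = 0.111/4 = 0.02775; n = 8 × 4 = 32 periods.
FV-annuity factor = 50.487956; PMT = 121000 / 50.487956 = 2,396.6112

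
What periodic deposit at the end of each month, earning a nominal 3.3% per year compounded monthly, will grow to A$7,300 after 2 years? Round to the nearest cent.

i = 0.033/12 = 0.00275 per month; n = 2·12 = 24.
PMT = 7300 / ( [(1+0.00275)^24 − 1] / 0.00275 ) = 7300 / 24.774530 = 294.6575

A$294.66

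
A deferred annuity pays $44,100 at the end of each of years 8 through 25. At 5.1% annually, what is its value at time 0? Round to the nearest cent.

$361,104.11

Value one period before first payment (t=7): 44100 × [1 − (1+0.051)^(−18)] / 0.051 = 44100 × 11.598794 = 511,506.8339
Discount back 7 years: 511,506.8339 × (1+0.051)^(−7) = 511,506.8339 × 0.705961 = 361,104.1073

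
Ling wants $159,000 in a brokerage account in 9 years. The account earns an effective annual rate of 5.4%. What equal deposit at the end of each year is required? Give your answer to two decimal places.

$14,183.90

FV-annuity factor = 11.209895; PMT = 159000 / 11.209895 = 14,183.8969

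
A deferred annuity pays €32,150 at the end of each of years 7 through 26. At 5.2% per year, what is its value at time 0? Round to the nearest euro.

€290,636

Value one period before first payment (t=6): 32150 × [1 − (1+0.052)^(−20)] / 0.052 = 32150 × 12.253558 = 393,951.8955
Discount back 6 years: 393,951.8955 × (1+0.052)^(−6) = 393,951.8955 × 0.737744 = 290,635.5635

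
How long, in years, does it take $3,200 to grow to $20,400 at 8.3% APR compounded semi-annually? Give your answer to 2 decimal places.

22.78 years

Periodic rate i = 0.083/2 = 0.0415.
(1+i)^n = 20400/3200 = 6.37500, so n = ln 6.37500 / ln 1.0415 = 45.5557 half-years
= 45.5557/2 years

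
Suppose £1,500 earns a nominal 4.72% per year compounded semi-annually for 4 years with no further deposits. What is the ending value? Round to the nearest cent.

Periodic rate i = 0.0472/2 = 0.0236; n = 4 × 2 = 8 periods.
FV = 1,500 × (1 + 0.0236)^8 = 1,807.7296

£1,807.73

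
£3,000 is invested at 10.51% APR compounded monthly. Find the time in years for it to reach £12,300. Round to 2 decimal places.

13.48 years

Periodic rate i = 0.1051/12 = 0.00875833.
n = ln(12300/3000) / ln(1+0.00875833) = ln(4.10000) / 0.008720 = 161.8067 months
= 161.8067/12 years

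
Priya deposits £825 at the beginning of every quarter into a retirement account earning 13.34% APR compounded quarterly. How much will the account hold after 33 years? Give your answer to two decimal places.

i = 0.1334/4 = 0.03335 per quarter; n = 33·4 = 132.
FV = PMT · [(1+i)^n − 1] / i × (1+i) = 825 · 2323.056890 = 1,916,521.9342
Payments are at the start of each period, so multiply by (1+i).

£1,916,521.93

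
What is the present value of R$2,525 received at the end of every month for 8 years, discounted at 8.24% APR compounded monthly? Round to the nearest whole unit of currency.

With 12 periods per year: i = 0.00686667, n = 96.
PV = PMT · [1 − (1+i)^(−n)] / i = 2525 · 70.131311 = 177,081.5602

R$177,082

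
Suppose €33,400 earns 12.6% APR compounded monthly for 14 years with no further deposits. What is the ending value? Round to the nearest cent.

€193,129.17

With 12 periods per year: i = 0.0105, n = 168.
FV = 33,400 × (1 + 0.0105)^168 = 193,129.1663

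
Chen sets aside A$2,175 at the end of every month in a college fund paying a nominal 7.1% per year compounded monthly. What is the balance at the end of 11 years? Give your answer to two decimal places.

With 12 periods per year: i = 0.00591667, n = 132.
FV = 2175 × [(1+0.00591667)^132 − 1] / 0.00591667 = 2175 × 199.205945 = 433,272.9311

A$433,272.93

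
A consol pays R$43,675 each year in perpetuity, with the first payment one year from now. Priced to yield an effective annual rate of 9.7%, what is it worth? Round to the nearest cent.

R$450,257.73

PV = C/r = 43675/0.097 = 450,257.7320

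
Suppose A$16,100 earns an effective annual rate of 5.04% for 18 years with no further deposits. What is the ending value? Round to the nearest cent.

FV = PV·(1+i)^n = 16,100 × 2.423175 = 39,013.1225

A$39,013.12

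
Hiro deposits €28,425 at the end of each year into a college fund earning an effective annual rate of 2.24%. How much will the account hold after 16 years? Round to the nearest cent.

FV = PMT · [(1+i)^n − 1] / i = 28425 · 18.990588 = 539,807.4553

€539,807.46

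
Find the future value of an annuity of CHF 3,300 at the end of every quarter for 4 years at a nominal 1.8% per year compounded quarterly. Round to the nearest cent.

CHF 54,619.98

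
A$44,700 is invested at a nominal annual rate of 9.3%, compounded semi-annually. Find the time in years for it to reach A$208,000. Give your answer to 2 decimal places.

16.91 years

Periodic rate i = 0.093/2 = 0.0465.
n = ln(208000/44700) / ln(1+0.0465) = ln(4.65324) / 0.045451 = 33.8289 half-years
= 33.8289/2 years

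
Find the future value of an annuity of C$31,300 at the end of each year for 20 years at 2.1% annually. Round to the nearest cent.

FV = PMT · [(1+i)^n − 1] / i = 31300 · 24.540790 = 768,126.7258

C$768,126.73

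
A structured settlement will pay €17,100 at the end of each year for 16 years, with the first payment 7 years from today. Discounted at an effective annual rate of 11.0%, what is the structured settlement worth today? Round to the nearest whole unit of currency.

€67,463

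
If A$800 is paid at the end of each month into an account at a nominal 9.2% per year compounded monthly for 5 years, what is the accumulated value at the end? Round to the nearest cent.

A$60,657.12

Periodic rate i = 0.092/12 = 0.00766667; n = 5 × 12 = 60 periods.
Accumulation factor s(60|0.00766667) = 75.821396; FV = 800 × 75.821396 = 60,657.1164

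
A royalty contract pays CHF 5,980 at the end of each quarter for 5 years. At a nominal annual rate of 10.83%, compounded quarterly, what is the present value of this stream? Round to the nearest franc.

Periodic rate i = 0.1083/4 = 0.027075; n = 5 × 4 = 20 periods.
PV = 5980 × [1 − (1+0.027075)^(−20)] / 0.027075 = 5980 × 15.287907 = 91,421.6852

CHF 91,422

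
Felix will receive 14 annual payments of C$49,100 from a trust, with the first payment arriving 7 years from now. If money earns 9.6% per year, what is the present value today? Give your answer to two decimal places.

PV at t=6 (ordinary 14-year annuity): 49100 × a(14|0.096) = 49100 × 7.530104 = 369,728.1004
Discount back 6 years: 369,728.1004 × (1+0.096)^(−6) = 369,728.1004 × 0.576948 = 213,313.8895

C$213,313.89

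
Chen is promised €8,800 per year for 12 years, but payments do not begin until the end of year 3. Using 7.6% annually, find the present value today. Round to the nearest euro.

€58,486

Value one period before first payment (t=2): 8800 × [1 − (1+0.076)^(−12)] / 0.076 = 8800 × 7.694795 = 67,714.1935
Discount back 2 years: 67,714.1935 × (1+0.076)^(−2) = 67,714.1935 × 0.863725 = 58,486.4374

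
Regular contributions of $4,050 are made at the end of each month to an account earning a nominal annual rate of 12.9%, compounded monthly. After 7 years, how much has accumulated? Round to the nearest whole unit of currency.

Periodic rate i = 0.129/12 = 0.01075; n = 7 × 12 = 84 periods.
FV = PMT · [(1+i)^n − 1] / i = 4050 · 135.361197 = 548,212.8480

$548,213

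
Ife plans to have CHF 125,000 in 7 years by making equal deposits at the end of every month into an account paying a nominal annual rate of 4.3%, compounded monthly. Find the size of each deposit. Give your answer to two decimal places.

Periodic rate i = 0.043/12 = 0.00358333; n = 7 × 12 = 84 periods.
FV-annuity factor = 97.809091; PMT = 125000 / 97.809091 = 1,277.9998

CHF 1,278.00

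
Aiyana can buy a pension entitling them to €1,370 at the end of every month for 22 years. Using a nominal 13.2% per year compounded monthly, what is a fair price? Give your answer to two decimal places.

€117,610.83

Periodic rate i = 0.132/12 = 0.011; n = 22 × 12 = 264 periods.
PV = 1370 × [1 − (1+0.011)^(−264)] / 0.011 = 1370 × 85.847323 = 117,610.8323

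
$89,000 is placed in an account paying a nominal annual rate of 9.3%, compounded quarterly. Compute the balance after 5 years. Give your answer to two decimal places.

$140,937.02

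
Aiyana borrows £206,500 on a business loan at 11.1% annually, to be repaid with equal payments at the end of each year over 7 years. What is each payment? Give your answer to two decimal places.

Annuity-PV factor = 4.697010; PMT = 206500 / 4.697010 = 43,964.1348

£43,964.13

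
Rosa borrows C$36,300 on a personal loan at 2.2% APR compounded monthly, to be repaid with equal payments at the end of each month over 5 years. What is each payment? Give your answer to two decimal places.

C$639.44

i = 0.022/12 = 0.00183333 per month; n = 5·12 = 60.
Annuity-PV factor = 56.768531; PMT = 36300 / 56.768531 = 639.4388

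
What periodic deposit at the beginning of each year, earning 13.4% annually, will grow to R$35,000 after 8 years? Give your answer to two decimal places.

PMT = 35000 / ( [(1+0.134)^8 − 1] / 0.134 × (1+i) ) = 35000 / 14.679942 = 2,384.2055

R$2,384.21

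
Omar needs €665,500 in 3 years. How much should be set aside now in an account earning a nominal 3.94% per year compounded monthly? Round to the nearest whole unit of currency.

€591,423

With 12 periods per year: i = 0.00328333, n = 36.
Discount factor = (1+0.00328333)^(−36) = 0.888690; PV = 665,500 × 0.888690 = 591,423.4505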